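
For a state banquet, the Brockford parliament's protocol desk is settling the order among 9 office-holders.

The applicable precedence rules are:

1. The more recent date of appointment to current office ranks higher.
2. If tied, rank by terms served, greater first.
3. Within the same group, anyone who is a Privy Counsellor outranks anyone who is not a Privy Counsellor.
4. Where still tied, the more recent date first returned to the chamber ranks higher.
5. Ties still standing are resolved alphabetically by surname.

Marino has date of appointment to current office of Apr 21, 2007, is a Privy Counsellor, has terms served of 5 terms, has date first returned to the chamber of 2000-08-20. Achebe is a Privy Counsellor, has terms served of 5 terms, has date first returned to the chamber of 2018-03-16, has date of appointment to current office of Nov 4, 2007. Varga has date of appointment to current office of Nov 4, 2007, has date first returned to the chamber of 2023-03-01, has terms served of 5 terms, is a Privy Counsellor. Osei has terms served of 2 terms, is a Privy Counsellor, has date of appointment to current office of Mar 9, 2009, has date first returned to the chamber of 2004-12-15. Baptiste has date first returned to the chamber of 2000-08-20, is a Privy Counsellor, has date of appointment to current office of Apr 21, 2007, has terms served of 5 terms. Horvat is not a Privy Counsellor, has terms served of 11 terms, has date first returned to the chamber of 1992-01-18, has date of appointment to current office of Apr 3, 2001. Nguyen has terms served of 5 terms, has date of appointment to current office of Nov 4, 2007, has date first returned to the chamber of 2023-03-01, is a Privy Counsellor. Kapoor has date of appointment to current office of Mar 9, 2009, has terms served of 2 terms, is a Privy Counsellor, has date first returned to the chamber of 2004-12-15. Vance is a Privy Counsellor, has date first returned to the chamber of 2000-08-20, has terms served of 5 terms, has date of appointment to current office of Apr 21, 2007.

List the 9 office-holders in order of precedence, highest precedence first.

Kapoor, Osei, Nguyen, Varga, Achebe, Baptiste, Marino, Vance, Horvat

By date of appointment to current office (later first): Kapoor and Osei (both Mar 9, 2009); then Nguyen, Varga and Achebe (each Nov 4, 2007); then Baptiste, Marino and Vance (each Apr 21, 2007); then Horvat (Apr 3, 2001).
Kapoor and Osei both have terms served 2 terms, so the next rule applies.
Kapoor and Osei are each a Privy Counsellor, so the next rule applies.
Kapoor and Osei both have date first returned to the chamber 2004-12-15, so the next rule applies.
Among Kapoor and Osei, alphabetically by surname: Kapoor before Osei.
Nguyen, Varga and Achebe all have terms served 5 terms, so the next rule applies.
Nguyen, Varga and Achebe are each a Privy Counsellor, so the next rule applies.
Among Nguyen, Varga and Achebe, by date first returned to the chamber (later first): Nguyen and Varga (2023-03-01) before Achebe (2018-03-16).
Among Nguyen and Varga, alphabetically by surname: Nguyen before Varga.
Baptiste, Marino and Vance all have terms served 5 terms, so the next rule applies.
Baptiste, Marino and Vance are each a Privy Counsellor, so the next rule applies.
Baptiste, Marino and Vance all have date first returned to the chamber 2000-08-20, so the next rule applies.
Among Baptiste, Marino and Vance, alphabetically by surname: Baptiste before Marino before Vance.
Full order: Kapoor, Osei, Nguyen, Varga, Achebe, Baptiste, Marino, Vance, Horvat.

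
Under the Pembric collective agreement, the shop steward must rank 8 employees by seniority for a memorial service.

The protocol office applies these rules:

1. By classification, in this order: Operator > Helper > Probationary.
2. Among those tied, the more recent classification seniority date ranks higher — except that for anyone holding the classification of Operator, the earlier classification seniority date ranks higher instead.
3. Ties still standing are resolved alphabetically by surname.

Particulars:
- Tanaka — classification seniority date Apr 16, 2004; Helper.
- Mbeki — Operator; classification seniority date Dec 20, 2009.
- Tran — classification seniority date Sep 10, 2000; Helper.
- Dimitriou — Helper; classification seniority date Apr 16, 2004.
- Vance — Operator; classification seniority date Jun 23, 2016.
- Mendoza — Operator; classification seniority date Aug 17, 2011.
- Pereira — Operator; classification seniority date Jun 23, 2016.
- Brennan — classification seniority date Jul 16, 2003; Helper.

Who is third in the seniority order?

By classification: Mbeki, Mendoza, Pereira and Vance (Operator); then Dimitriou, Tanaka, Brennan and Tran (Helper).
Among Mbeki, Mendoza, Pereira and Vance, by classification seniority date (earlier first) (reversed rule for this group): Mbeki (Dec 20, 2009) before Mendoza (Aug 17, 2011) before Pereira and Vance (Jun 23, 2016).
Among Pereira and Vance, alphabetically by surname: Pereira before Vance.
Among Dimitriou, Tanaka, Brennan and Tran, by classification seniority date (later first): Dimitriou and Tanaka (Apr 16, 2004) before Brennan (Jul 16, 2003) before Tran (Sep 10, 2000).
Among Dimitriou and Tanaka, alphabetically by surname: Dimitriou before Tanaka.
Order: Mbeki, Mendoza, Pereira, Vance, Dimitriou, Tanaka, Brennan, Tran.

Pereira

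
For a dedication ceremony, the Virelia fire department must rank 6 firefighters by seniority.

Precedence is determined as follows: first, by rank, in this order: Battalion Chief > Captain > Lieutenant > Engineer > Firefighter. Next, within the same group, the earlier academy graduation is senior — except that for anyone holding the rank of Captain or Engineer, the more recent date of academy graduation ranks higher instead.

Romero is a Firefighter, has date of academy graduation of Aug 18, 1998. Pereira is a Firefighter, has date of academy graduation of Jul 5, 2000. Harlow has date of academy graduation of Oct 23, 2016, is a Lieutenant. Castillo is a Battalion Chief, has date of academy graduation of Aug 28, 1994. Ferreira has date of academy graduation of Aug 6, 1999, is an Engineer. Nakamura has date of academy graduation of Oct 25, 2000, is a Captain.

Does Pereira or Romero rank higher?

Romero

By rank: Castillo (Battalion Chief); then Nakamura (Captain); then Harlow (Lieutenant); then Ferreira (Engineer); then Romero and Pereira (Firefighter).
Among Romero and Pereira, by date of academy graduation (earlier first): Romero (Aug 18, 1998) before Pereira (Jul 5, 2000).
So Romero takes precedence.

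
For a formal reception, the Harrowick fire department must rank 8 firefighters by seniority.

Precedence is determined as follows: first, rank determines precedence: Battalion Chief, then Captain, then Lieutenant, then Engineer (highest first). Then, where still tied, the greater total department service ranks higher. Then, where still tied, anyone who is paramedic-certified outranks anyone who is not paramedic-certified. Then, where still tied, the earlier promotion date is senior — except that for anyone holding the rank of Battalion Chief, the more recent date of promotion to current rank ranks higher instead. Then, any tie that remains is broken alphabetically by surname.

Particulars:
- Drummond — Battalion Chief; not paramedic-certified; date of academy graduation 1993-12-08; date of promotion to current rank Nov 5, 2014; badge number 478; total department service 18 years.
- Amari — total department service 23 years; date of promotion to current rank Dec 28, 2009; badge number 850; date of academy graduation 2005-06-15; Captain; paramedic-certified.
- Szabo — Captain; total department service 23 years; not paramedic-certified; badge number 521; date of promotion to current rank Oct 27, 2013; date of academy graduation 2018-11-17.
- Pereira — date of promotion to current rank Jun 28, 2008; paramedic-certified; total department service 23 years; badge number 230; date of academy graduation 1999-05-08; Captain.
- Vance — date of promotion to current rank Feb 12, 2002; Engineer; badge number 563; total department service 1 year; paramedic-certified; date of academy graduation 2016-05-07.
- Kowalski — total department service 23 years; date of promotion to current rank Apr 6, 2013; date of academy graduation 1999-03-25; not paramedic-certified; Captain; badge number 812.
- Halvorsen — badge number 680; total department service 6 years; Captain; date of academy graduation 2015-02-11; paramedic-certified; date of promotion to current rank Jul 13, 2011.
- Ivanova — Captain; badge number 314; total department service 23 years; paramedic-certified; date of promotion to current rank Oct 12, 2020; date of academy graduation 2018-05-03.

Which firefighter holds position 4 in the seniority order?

Ivanova

By rank: Drummond (Battalion Chief); then Pereira, Amari, Ivanova, Kowalski, Szabo and Halvorsen (Captain); then Vance (Engineer).
Among Pereira, Amari, Ivanova, Kowalski, Szabo and Halvorsen, by total department service (higher first): Pereira, Amari, Ivanova, Kowalski and Szabo (23 years) before Halvorsen (6 years).
Among Pereira, Amari, Ivanova, Kowalski and Szabo, paramedic-certified before not paramedic-certified: Pereira, Amari and Ivanova (paramedic-certified) before Kowalski and Szabo (not paramedic-certified).
Among Pereira, Amari and Ivanova, by date of promotion to current rank (earlier first): Pereira (Jun 28, 2008) before Amari (Dec 28, 2009) before Ivanova (Oct 12, 2020).
Among Kowalski and Szabo, by date of promotion to current rank (earlier first): Kowalski (Apr 6, 2013) before Szabo (Oct 27, 2013).
Order: Drummond, Pereira, Amari, Ivanova, Kowalski, Szabo, Halvorsen, Vance.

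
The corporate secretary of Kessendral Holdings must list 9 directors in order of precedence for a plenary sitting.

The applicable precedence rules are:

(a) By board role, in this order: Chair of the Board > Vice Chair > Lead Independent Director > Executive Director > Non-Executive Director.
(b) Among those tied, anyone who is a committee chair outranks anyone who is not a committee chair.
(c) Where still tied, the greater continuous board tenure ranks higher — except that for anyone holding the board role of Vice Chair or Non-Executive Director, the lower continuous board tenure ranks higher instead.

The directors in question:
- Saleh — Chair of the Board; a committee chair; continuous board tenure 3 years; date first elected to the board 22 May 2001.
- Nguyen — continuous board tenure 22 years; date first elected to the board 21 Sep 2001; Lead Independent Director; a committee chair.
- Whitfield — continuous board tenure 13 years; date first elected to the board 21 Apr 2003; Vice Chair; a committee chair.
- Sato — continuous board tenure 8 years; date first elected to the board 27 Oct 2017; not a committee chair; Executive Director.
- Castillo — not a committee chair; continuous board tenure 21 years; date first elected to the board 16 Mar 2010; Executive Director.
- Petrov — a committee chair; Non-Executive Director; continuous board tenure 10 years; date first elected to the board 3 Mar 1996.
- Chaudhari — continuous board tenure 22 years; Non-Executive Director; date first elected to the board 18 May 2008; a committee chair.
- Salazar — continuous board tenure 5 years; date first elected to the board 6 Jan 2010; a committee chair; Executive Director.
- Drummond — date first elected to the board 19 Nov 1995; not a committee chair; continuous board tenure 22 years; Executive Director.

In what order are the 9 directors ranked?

Saleh, Whitfield, Nguyen, Salazar, Drummond, Castillo, Sato, Petrov, Chaudhari

By board role: Saleh (Chair of the Board); then Whitfield (Vice Chair); then Nguyen (Lead Independent Director); then Salazar, Drummond, Castillo and Sato (Executive Director); then Petrov and Chaudhari (Non-Executive Director).
Among Salazar, Drummond, Castillo and Sato, a committee chair before not a committee chair: Salazar (a committee chair) before Drummond, Castillo and Sato (not a committee chair).
Among Drummond, Castillo and Sato, by continuous board tenure (higher first): Drummond (22 years) before Castillo (21 years) before Sato (8 years).
Petrov and Chaudhari are each a committee chair, so the next rule applies.
Among Petrov and Chaudhari, by continuous board tenure (lower first) (reversed rule for this group): Petrov (10 years) before Chaudhari (22 years).
Full order: Saleh, Whitfield, Nguyen, Salazar, Drummond, Castillo, Sato, Petrov, Chaudhari.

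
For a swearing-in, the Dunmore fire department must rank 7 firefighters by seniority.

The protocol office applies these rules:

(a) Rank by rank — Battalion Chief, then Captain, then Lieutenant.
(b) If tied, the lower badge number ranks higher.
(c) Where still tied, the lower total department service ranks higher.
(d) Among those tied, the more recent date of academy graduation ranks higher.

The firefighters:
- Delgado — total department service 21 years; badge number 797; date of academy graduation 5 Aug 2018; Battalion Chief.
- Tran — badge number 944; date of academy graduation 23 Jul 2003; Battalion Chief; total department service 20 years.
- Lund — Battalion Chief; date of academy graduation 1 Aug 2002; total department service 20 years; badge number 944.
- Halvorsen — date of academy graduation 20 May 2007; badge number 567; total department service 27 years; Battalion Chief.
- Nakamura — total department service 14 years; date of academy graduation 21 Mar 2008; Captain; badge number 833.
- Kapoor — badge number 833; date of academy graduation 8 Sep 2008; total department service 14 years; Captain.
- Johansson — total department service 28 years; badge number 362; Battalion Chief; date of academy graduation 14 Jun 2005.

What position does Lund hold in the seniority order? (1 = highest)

5

By rank: Johansson, Halvorsen, Delgado, Tran and Lund (Battalion Chief); then Kapoor and Nakamura (Captain).
Among Johansson, Halvorsen, Delgado, Tran and Lund, by badge number (lower first): Johansson (362) before Halvorsen (567) before Delgado (797) before Tran and Lund (944).
Tran and Lund both have total department service 20 years, so the next rule applies.
Among Tran and Lund, by date of academy graduation (later first): Tran (23 Jul 2003) before Lund (1 Aug 2002).
Kapoor and Nakamura both have badge number 833, so the next rule applies.
Kapoor and Nakamura both have total department service 14 years, so the next rule applies.
Among Kapoor and Nakamura, by date of academy graduation (later first): Kapoor (8 Sep 2008) before Nakamura (21 Mar 2008).
Order: Johansson, Halvorsen, Delgado, Tran, Lund, Kapoor, Nakamura. So position 5.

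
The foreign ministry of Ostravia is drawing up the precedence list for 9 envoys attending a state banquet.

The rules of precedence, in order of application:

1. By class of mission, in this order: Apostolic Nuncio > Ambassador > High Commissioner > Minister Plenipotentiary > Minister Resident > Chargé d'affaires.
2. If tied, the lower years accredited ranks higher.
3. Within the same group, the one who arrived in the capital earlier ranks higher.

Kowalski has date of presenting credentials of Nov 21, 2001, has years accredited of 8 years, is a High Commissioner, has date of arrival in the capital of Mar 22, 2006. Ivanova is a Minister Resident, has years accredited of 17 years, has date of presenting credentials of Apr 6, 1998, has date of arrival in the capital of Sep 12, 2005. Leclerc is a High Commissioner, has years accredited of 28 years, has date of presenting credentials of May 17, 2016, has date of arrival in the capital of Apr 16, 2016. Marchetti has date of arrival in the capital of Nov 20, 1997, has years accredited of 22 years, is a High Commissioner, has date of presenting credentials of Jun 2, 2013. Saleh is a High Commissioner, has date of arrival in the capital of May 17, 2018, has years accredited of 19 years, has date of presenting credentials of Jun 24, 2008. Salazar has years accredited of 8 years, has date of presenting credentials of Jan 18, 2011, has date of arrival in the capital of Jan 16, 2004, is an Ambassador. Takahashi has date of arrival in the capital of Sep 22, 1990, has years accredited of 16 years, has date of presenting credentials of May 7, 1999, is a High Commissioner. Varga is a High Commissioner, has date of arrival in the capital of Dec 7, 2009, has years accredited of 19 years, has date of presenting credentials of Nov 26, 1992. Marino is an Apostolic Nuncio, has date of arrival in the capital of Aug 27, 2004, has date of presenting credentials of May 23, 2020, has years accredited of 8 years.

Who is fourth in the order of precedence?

Takahashi

By class of mission: Marino (Apostolic Nuncio); then Salazar (Ambassador); then Kowalski, Takahashi, Varga, Saleh, Marchetti and Leclerc (High Commissioner); then Ivanova (Minister Resident).
Among Kowalski, Takahashi, Varga, Saleh, Marchetti and Leclerc, by years accredited (lower first): Kowalski (8 years) before Takahashi (16 years) before Varga and Saleh (19 years) before Marchetti (22 years) before Leclerc (28 years).
Among Varga and Saleh, by date of arrival in the capital (earlier first): Varga (Dec 7, 2009) before Saleh (May 17, 2018).
Order: Marino, Salazar, Kowalski, Takahashi, Varga, Saleh, Marchetti, Leclerc, Ivanova.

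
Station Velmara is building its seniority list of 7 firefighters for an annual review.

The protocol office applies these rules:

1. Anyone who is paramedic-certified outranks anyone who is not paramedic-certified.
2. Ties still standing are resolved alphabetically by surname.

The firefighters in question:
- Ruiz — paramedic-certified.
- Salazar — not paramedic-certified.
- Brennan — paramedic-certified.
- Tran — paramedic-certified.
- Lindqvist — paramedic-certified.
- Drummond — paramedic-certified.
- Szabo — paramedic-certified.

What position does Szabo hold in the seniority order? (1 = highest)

5

By the first rule: Brennan, Drummond, Lindqvist, Ruiz, Szabo and Tran (each paramedic-certified); then Salazar (not paramedic-certified).
Among Brennan, Drummond, Lindqvist, Ruiz, Szabo and Tran, alphabetically by surname: Brennan before Drummond before Lindqvist before Ruiz before Szabo before Tran.
Order: Brennan, Drummond, Lindqvist, Ruiz, Szabo, Tran, Salazar. So position 5.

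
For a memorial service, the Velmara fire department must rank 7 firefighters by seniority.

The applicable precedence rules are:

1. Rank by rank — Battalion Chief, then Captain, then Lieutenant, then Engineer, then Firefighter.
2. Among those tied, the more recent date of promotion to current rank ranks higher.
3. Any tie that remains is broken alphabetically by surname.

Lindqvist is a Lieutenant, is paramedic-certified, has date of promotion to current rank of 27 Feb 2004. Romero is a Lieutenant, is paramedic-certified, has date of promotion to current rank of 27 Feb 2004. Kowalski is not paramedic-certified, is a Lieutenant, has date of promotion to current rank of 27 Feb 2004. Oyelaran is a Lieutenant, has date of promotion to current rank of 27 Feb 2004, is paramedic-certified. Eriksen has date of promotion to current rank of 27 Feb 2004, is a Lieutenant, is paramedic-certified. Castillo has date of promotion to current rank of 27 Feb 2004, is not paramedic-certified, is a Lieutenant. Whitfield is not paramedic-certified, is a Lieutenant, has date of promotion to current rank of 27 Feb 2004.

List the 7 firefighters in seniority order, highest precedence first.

Castillo, Eriksen, Kowalski, Lindqvist, Oyelaran, Romero, Whitfield

By rank: Castillo, Eriksen, Kowalski, Lindqvist, Oyelaran, Romero and Whitfield (Lieutenant).
Castillo, Eriksen, Kowalski, Lindqvist, Oyelaran, Romero and Whitfield all have date of promotion to current rank 27 Feb 2004, so the next rule applies.
Among Castillo, Eriksen, Kowalski, Lindqvist, Oyelaran, Romero and Whitfield, alphabetically by surname: Castillo before Eriksen before Kowalski before Lindqvist before Oyelaran before Romero before Whitfield.
Full order: Castillo, Eriksen, Kowalski, Lindqvist, Oyelaran, Romero, Whitfield.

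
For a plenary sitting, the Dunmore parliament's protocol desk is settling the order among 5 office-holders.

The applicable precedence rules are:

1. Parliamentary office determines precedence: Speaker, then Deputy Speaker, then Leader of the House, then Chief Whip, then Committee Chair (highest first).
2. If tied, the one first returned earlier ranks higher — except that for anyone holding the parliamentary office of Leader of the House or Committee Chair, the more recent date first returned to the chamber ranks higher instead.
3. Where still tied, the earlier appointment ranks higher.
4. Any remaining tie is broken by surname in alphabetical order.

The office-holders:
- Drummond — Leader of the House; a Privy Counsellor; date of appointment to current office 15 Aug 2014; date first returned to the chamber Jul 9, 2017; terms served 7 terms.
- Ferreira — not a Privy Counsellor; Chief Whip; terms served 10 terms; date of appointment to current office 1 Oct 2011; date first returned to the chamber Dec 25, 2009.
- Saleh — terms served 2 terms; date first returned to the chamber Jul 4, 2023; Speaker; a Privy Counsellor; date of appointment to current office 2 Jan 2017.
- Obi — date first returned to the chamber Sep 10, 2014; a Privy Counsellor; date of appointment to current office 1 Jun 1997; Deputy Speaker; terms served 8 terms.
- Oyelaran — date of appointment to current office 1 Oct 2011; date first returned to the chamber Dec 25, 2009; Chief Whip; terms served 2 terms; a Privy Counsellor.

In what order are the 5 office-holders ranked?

Saleh, Obi, Drummond, Ferreira, Oyelaran

By parliamentary office: Saleh (Speaker); then Obi (Deputy Speaker); then Drummond (Leader of the House); then Ferreira and Oyelaran (Chief Whip).
Ferreira and Oyelaran both have date first returned to the chamber Dec 25, 2009, so the next rule applies.
Ferreira and Oyelaran both have date of appointment to current office 1 Oct 2011, so the next rule applies.
Among Ferreira and Oyelaran, alphabetically by surname: Ferreira before Oyelaran.
Full order: Saleh, Obi, Drummond, Ferreira, Oyelaran.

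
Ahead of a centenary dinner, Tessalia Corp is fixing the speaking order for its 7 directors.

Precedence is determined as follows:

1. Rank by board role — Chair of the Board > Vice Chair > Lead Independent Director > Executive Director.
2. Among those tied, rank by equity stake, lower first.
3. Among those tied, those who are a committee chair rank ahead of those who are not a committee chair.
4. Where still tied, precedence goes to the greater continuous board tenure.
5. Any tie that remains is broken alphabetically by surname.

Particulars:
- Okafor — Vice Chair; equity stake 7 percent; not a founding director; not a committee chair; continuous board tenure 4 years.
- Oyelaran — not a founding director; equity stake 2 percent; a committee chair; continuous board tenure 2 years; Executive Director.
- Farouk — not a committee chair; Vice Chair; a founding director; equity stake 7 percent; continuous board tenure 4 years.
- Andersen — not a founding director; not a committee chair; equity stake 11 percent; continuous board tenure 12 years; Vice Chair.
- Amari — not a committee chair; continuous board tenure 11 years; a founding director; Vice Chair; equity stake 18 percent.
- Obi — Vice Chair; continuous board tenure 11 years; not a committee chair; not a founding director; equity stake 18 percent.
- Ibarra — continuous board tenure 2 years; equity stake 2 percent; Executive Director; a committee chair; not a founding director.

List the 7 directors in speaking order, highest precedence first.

Farouk, Okafor, Andersen, Amari, Obi, Ibarra, Oyelaran

By board role: Farouk, Okafor, Andersen, Amari and Obi (Vice Chair); then Ibarra and Oyelaran (Executive Director).
Among Farouk, Okafor, Andersen, Amari and Obi, by equity stake (lower first): Farouk and Okafor (7 percent) before Andersen (11 percent) before Amari and Obi (18 percent).
Farouk and Okafor are each not a committee chair, so the next rule applies.
Farouk and Okafor both have continuous board tenure 4 years, so the next rule applies.
Among Farouk and Okafor, alphabetically by surname: Farouk before Okafor.
Amari and Obi are each not a committee chair, so the next rule applies.
Amari and Obi both have continuous board tenure 11 years, so the next rule applies.
Among Amari and Obi, alphabetically by surname: Amari before Obi.
Ibarra and Oyelaran both have equity stake 2 percent, so the next rule applies.
Ibarra and Oyelaran are each a committee chair, so the next rule applies.
Ibarra and Oyelaran both have continuous board tenure 2 years, so the next rule applies.
Among Ibarra and Oyelaran, alphabetically by surname: Ibarra before Oyelaran.
Full order: Farouk, Okafor, Andersen, Amari, Obi, Ibarra, Oyelaran.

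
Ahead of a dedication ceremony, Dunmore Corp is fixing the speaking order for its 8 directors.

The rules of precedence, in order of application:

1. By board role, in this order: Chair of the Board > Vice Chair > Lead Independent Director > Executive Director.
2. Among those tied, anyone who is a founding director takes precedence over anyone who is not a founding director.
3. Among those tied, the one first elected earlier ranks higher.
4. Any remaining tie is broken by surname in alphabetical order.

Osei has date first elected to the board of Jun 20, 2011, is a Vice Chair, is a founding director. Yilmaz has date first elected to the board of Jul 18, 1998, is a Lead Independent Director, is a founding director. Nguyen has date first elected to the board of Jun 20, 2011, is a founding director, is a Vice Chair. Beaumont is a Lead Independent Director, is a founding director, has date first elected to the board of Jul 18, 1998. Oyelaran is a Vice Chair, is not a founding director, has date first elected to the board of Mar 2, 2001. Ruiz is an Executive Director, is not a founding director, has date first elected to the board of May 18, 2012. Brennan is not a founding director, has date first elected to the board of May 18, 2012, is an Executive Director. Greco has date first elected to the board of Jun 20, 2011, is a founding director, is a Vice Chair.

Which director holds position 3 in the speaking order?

Osei

By board role: Greco, Nguyen, Osei and Oyelaran (Vice Chair); then Beaumont and Yilmaz (Lead Independent Director); then Brennan and Ruiz (Executive Director).
Among Greco, Nguyen, Osei and Oyelaran, a founding director before not a founding director: Greco, Nguyen and Osei (a founding director) before Oyelaran (not a founding director).
Greco, Nguyen and Osei all have date first elected to the board Jun 20, 2011, so the next rule applies.
Among Greco, Nguyen and Osei, alphabetically by surname: Greco before Nguyen before Osei.
Beaumont and Yilmaz are each a founding director, so the next rule applies.
Beaumont and Yilmaz both have date first elected to the board Jul 18, 1998, so the next rule applies.
Among Beaumont and Yilmaz, alphabetically by surname: Beaumont before Yilmaz.
Brennan and Ruiz are each not a founding director, so the next rule applies.
Brennan and Ruiz both have date first elected to the board May 18, 2012, so the next rule applies.
Among Brennan and Ruiz, alphabetically by surname: Brennan before Ruiz.
Order: Greco, Nguyen, Osei, Oyelaran, Beaumont, Yilmaz, Brennan, Ruiz.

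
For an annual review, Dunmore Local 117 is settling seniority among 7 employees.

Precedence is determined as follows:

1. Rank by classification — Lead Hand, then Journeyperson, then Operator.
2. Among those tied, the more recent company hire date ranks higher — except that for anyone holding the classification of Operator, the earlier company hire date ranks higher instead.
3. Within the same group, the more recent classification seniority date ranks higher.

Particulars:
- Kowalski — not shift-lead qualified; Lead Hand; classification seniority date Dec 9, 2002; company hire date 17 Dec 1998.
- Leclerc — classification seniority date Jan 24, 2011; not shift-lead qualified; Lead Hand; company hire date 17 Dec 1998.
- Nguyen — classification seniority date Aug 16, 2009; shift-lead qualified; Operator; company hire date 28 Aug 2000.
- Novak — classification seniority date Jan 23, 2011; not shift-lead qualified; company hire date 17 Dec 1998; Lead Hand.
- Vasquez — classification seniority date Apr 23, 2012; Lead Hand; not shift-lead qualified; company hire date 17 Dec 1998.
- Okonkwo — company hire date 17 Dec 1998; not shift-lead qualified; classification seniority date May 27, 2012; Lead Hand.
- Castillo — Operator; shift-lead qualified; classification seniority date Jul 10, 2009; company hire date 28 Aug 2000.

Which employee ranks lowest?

By classification: Okonkwo, Vasquez, Leclerc, Novak and Kowalski (Lead Hand); then Nguyen and Castillo (Operator).
Okonkwo, Vasquez, Leclerc, Novak and Kowalski all have company hire date 17 Dec 1998, so the next rule applies.
Among Okonkwo, Vasquez, Leclerc, Novak and Kowalski, by classification seniority date (later first): Okonkwo (May 27, 2012) before Vasquez (Apr 23, 2012) before Leclerc (Jan 24, 2011) before Novak (Jan 23, 2011) before Kowalski (Dec 9, 2002).
Nguyen and Castillo both have company hire date 28 Aug 2000, so the next rule applies.
Among Nguyen and Castillo, by classification seniority date (later first): Nguyen (Aug 16, 2009) before Castillo (Jul 10, 2009).
Order: Okonkwo, Vasquez, Leclerc, Novak, Kowalski, Nguyen, Castillo.

Castillo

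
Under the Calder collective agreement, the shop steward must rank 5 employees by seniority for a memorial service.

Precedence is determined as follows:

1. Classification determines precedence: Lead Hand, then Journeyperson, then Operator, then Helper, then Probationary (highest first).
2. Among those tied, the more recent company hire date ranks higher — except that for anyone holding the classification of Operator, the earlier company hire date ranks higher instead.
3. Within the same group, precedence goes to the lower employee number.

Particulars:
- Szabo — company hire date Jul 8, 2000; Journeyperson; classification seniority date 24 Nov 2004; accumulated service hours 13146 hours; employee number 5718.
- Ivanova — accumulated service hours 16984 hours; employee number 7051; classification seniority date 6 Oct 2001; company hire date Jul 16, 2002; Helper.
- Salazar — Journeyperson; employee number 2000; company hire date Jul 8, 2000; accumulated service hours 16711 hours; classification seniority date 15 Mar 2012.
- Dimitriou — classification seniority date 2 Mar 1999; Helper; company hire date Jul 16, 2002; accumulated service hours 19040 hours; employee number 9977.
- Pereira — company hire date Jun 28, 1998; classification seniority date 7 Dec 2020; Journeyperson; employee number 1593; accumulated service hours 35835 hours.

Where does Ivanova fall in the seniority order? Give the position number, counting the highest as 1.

4

By classification: Salazar, Szabo and Pereira (Journeyperson); then Ivanova and Dimitriou (Helper).
Among Salazar, Szabo and Pereira, by company hire date (later first): Salazar and Szabo (Jul 8, 2000) before Pereira (Jun 28, 1998).
Among Salazar and Szabo, by employee number (lower first): Salazar (2000) before Szabo (5718).
Ivanova and Dimitriou both have company hire date Jul 16, 2002, so the next rule applies.
Among Ivanova and Dimitriou, by employee number (lower first): Ivanova (7051) before Dimitriou (9977).
Order: Salazar, Szabo, Pereira, Ivanova, Dimitriou. So position 4.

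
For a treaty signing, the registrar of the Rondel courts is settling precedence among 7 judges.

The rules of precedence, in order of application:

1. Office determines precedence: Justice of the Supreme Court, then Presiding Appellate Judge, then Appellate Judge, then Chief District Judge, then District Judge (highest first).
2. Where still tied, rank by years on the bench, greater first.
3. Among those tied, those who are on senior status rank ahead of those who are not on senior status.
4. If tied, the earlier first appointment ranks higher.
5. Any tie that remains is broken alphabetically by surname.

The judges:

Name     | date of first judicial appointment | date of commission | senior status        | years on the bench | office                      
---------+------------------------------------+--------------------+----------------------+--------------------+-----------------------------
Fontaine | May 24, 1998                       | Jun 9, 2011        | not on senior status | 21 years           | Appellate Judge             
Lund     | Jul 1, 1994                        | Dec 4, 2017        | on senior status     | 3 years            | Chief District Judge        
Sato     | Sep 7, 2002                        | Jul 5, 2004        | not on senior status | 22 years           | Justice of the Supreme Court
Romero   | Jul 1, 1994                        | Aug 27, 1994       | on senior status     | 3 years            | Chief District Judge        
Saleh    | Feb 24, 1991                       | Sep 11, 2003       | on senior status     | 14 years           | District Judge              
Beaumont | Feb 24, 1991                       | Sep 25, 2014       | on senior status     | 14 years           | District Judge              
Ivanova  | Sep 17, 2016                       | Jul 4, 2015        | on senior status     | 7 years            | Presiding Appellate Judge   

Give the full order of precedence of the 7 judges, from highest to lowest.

Sato, Ivanova, Fontaine, Lund, Romero, Beaumont, Saleh

By office: Sato (Justice of the Supreme Court); then Ivanova (Presiding Appellate Judge); then Fontaine (Appellate Judge); then Lund and Romero (Chief District Judge); then Beaumont and Saleh (District Judge).
Lund and Romero both have years on the bench 3 years, so the next rule applies.
Lund and Romero are each on senior status, so the next rule applies.
Lund and Romero both have date of first judicial appointment Jul 1, 1994, so the next rule applies.
Among Lund and Romero, alphabetically by surname: Lund before Romero.
Beaumont and Saleh both have years on the bench 14 years, so the next rule applies.
Beaumont and Saleh are each on senior status, so the next rule applies.
Beaumont and Saleh both have date of first judicial appointment Feb 24, 1991, so the next rule applies.
Among Beaumont and Saleh, alphabetically by surname: Beaumont before Saleh.
Full order: Sato, Ivanova, Fontaine, Lund, Romero, Beaumont, Saleh.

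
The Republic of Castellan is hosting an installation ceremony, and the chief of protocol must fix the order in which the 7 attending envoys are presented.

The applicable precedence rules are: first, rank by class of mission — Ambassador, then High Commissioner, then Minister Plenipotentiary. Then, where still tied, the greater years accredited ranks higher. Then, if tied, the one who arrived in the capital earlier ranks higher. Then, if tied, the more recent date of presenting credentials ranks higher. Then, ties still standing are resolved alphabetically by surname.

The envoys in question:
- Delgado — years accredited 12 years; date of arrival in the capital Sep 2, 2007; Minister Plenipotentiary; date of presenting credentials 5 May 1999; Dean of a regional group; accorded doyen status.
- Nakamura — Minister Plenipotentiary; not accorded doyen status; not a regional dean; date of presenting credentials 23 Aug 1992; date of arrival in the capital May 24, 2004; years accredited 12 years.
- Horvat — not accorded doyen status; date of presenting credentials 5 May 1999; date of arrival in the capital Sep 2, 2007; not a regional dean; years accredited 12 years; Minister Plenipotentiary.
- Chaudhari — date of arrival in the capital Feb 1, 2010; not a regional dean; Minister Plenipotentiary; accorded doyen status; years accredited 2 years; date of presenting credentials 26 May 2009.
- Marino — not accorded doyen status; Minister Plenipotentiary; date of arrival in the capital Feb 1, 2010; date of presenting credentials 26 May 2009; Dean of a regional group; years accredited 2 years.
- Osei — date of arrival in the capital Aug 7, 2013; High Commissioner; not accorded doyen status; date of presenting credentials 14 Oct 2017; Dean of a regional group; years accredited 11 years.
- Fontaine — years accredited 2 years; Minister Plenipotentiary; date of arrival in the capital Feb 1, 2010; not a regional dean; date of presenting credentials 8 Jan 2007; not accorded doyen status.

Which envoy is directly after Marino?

By class of mission: Osei (High Commissioner); then Nakamura, Delgado, Horvat, Chaudhari, Marino and Fontaine (Minister Plenipotentiary).
Among Nakamura, Delgado, Horvat, Chaudhari, Marino and Fontaine, by years accredited (higher first): Nakamura, Delgado and Horvat (12 years) before Chaudhari, Marino and Fontaine (2 years).
Among Nakamura, Delgado and Horvat, by date of arrival in the capital (earlier first): Nakamura (May 24, 2004) before Delgado and Horvat (Sep 2, 2007).
Delgado and Horvat both have date of presenting credentials 5 May 1999, so the next rule applies.
Among Delgado and Horvat, alphabetically by surname: Delgado before Horvat.
Chaudhari, Marino and Fontaine all have date of arrival in the capital Feb 1, 2010, so the next rule applies.
Among Chaudhari, Marino and Fontaine, by date of presenting credentials (later first): Chaudhari and Marino (26 May 2009) before Fontaine (8 Jan 2007).
Among Chaudhari and Marino, alphabetically by surname: Chaudhari before Marino.
Order: Osei, Nakamura, Delgado, Horvat, Chaudhari, Marino, Fontaine.

Fontaine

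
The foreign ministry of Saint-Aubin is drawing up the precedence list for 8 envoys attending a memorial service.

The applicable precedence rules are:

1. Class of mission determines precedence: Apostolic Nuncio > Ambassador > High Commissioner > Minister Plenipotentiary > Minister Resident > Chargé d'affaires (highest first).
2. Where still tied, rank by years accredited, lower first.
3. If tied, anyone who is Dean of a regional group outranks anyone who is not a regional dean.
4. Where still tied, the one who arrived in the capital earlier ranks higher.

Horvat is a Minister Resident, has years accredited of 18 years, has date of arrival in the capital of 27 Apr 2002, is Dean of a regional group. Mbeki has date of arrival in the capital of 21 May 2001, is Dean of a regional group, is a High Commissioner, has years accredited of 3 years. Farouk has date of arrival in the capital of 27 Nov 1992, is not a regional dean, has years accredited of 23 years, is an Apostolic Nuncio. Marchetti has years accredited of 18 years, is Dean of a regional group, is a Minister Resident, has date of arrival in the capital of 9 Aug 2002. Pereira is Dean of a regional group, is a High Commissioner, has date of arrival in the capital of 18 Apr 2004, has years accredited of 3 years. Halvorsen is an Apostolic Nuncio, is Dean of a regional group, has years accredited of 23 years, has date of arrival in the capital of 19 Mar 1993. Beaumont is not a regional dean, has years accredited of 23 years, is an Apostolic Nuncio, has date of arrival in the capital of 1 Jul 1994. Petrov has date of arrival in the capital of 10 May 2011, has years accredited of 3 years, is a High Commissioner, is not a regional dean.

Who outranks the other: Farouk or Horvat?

By class of mission: Halvorsen, Farouk and Beaumont (Apostolic Nuncio); then Mbeki, Pereira and Petrov (High Commissioner); then Horvat and Marchetti (Minister Resident).
Halvorsen, Farouk and Beaumont all have years accredited 23 years, so the next rule applies.
Among Halvorsen, Farouk and Beaumont, Dean of a regional group before not a regional dean: Halvorsen (Dean of a regional group) before Farouk and Beaumont (not a regional dean).
Among Farouk and Beaumont, by date of arrival in the capital (earlier first): Farouk (27 Nov 1992) before Beaumont (1 Jul 1994).
Mbeki, Pereira and Petrov all have years accredited 3 years, so the next rule applies.
Among Mbeki, Pereira and Petrov, Dean of a regional group before not a regional dean: Mbeki and Pereira (Dean of a regional group) before Petrov (not a regional dean).
Among Mbeki and Pereira, by date of arrival in the capital (earlier first): Mbeki (21 May 2001) before Pereira (18 Apr 2004).
Horvat and Marchetti both have years accredited 18 years, so the next rule applies.
Horvat and Marchetti are each Dean of a regional group, so the next rule applies.
Among Horvat and Marchetti, by date of arrival in the capital (earlier first): Horvat (27 Apr 2002) before Marchetti (9 Aug 2002).
So Farouk takes precedence.

Farouk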